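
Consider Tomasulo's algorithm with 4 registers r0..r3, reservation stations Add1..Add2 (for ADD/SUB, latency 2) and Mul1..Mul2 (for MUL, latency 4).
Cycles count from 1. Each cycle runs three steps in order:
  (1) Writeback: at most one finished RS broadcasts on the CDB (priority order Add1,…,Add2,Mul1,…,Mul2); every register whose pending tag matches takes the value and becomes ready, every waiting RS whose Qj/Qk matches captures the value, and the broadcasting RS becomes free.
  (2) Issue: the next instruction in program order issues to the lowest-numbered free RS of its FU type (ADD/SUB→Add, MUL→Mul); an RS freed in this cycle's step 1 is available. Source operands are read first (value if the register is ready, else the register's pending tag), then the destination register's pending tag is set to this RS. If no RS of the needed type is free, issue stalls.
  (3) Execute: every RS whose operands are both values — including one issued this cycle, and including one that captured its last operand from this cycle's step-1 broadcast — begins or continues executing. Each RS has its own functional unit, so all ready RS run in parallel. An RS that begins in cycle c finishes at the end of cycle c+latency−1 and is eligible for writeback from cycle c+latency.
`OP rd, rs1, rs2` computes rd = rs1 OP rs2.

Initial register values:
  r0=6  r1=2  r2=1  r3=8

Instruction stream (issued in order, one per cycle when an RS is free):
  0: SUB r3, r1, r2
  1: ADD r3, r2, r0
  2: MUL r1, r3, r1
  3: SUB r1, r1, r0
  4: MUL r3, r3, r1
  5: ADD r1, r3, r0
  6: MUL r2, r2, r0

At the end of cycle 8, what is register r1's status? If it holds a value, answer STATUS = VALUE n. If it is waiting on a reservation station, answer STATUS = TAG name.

STATUS = TAG Add2

cycle 1: issue SUB r3<-Add1 // r0:6,r1:2,r2:1,r3:Add1
cycle 2: issue ADD r3<-Add2 // r0:6,r1:2,r2:1,r3:Add2
cycle 3: CDB Add1=1; issue MUL r1<-Mul1 // r0:6,r1:Mul1,r2:1,r3:Add2
cycle 4: CDB Add2=7; issue SUB r1<-Add1 // r0:6,r1:Add1,r2:1,r3:7
cycle 5: issue MUL r3<-Mul2 // r0:6,r1:Add1,r2:1,r3:Mul2
cycle 6: issue ADD r1<-Add2 // r0:6,r1:Add2,r2:1,r3:Mul2
cycle 7: stall // r0:6,r1:Add2,r2:1,r3:Mul2
cycle 8: CDB Mul1=14; issue MUL r2<-Mul1 // r0:6,r1:Add2,r2:Mul1,r3:Mul2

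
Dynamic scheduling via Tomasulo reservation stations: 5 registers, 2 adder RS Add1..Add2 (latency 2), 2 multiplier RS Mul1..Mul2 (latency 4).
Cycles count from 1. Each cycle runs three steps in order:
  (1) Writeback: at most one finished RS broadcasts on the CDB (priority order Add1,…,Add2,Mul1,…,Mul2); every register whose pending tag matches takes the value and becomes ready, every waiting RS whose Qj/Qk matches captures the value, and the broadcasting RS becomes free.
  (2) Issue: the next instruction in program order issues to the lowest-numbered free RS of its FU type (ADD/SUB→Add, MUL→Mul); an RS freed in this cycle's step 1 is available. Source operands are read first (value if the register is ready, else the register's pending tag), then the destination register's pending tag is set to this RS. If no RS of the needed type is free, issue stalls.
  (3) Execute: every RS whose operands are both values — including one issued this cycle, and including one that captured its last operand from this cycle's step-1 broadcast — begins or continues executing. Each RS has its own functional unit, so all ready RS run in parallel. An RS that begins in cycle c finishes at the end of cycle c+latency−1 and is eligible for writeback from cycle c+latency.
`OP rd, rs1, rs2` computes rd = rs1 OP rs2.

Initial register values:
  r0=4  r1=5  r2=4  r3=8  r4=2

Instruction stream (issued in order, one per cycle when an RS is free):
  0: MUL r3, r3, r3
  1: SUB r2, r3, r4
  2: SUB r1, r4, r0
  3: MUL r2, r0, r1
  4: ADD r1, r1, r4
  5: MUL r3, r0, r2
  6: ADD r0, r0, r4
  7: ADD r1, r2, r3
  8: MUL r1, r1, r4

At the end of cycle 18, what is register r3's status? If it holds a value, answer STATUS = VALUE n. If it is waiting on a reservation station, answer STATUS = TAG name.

  c1: issue MUL r3<-Mul1  regs: r0:4,r1:5,r2:4,r3:Mul1,r4:2
  c2: issue SUB r2<-Add1  regs: r0:4,r1:5,r2:Add1,r3:Mul1,r4:2
  c3: issue SUB r1<-Add2  regs: r0:4,r1:Add2,r2:Add1,r3:Mul1,r4:2
  c4: issue MUL r2<-Mul2  regs: r0:4,r1:Add2,r2:Mul2,r3:Mul1,r4:2
  c5: CDB Add2=-2; issue ADD r1<-Add2  regs: r0:4,r1:Add2,r2:Mul2,r3:Mul1,r4:2
  c6: CDB Mul1=64; issue MUL r3<-Mul1  regs: r0:4,r1:Add2,r2:Mul2,r3:Mul1,r4:2
  c7: CDB Add2=0; issue ADD r0<-Add2  regs: r0:Add2,r1:0,r2:Mul2,r3:Mul1,r4:2
  c8: CDB Add1=62; issue ADD r1<-Add1  regs: r0:Add2,r1:Add1,r2:Mul2,r3:Mul1,r4:2
  c9: CDB Add2=6; stall  regs: r0:6,r1:Add1,r2:Mul2,r3:Mul1,r4:2
  c10: CDB Mul2=-8; issue MUL r1<-Mul2  regs: r0:6,r1:Mul2,r2:-8,r3:Mul1,r4:2
  c11: -  regs: r0:6,r1:Mul2,r2:-8,r3:Mul1,r4:2
  c12: -  regs: r0:6,r1:Mul2,r2:-8,r3:Mul1,r4:2
  c13: -  regs: r0:6,r1:Mul2,r2:-8,r3:Mul1,r4:2
  c14: CDB Mul1=-32  regs: r0:6,r1:Mul2,r2:-8,r3:-32,r4:2
  c15: -  regs: r0:6,r1:Mul2,r2:-8,r3:-32,r4:2
  c16: CDB Add1=-40  regs: r0:6,r1:Mul2,r2:-8,r3:-32,r4:2
  c17: -  regs: r0:6,r1:Mul2,r2:-8,r3:-32,r4:2
  c18: -  regs: r0:6,r1:Mul2,r2:-8,r3:-32,r4:2

STATUS = VALUE -32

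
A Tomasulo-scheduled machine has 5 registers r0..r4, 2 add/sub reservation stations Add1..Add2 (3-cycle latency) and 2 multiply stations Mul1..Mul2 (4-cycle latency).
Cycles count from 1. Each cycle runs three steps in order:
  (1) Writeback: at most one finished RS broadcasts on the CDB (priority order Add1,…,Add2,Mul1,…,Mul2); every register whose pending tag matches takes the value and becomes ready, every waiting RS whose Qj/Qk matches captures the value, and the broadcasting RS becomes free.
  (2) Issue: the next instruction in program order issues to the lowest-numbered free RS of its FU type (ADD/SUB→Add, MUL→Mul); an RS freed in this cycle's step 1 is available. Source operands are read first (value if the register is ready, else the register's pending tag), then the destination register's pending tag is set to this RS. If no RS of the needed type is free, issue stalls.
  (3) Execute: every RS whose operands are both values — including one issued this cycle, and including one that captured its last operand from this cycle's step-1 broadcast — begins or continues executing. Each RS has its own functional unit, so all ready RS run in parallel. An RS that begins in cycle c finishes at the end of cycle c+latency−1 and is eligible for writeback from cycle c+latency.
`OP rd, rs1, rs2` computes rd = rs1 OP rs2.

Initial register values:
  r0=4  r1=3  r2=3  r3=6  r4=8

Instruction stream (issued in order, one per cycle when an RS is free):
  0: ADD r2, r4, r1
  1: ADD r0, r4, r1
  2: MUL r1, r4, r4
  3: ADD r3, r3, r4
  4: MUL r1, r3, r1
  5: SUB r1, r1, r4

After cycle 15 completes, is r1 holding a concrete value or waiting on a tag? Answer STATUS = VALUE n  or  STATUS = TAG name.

STATUS = VALUE 888

  c1: issue ADD r2<-Add1  regs: r0:4,r1:3,r2:Add1,r3:6,r4:8
  c2: issue ADD r0<-Add2  regs: r0:Add2,r1:3,r2:Add1,r3:6,r4:8
  c3: issue MUL r1<-Mul1  regs: r0:Add2,r1:Mul1,r2:Add1,r3:6,r4:8
  c4: CDB Add1=11; issue ADD r3<-Add1  regs: r0:Add2,r1:Mul1,r2:11,r3:Add1,r4:8
  c5: CDB Add2=11; issue MUL r1<-Mul2  regs: r0:11,r1:Mul2,r2:11,r3:Add1,r4:8
  c6: issue SUB r1<-Add2  regs: r0:11,r1:Add2,r2:11,r3:Add1,r4:8
  c7: CDB Add1=14  regs: r0:11,r1:Add2,r2:11,r3:14,r4:8
  c8: CDB Mul1=64  regs: r0:11,r1:Add2,r2:11,r3:14,r4:8
  c9: -  regs: r0:11,r1:Add2,r2:11,r3:14,r4:8
  c10: -  regs: r0:11,r1:Add2,r2:11,r3:14,r4:8
  c11: -  regs: r0:11,r1:Add2,r2:11,r3:14,r4:8
  c12: CDB Mul2=896  regs: r0:11,r1:Add2,r2:11,r3:14,r4:8
  c13: -  regs: r0:11,r1:Add2,r2:11,r3:14,r4:8
  c14: -  regs: r0:11,r1:Add2,r2:11,r3:14,r4:8
  c15: CDB Add2=888  regs: r0:11,r1:888,r2:11,r3:14,r4:8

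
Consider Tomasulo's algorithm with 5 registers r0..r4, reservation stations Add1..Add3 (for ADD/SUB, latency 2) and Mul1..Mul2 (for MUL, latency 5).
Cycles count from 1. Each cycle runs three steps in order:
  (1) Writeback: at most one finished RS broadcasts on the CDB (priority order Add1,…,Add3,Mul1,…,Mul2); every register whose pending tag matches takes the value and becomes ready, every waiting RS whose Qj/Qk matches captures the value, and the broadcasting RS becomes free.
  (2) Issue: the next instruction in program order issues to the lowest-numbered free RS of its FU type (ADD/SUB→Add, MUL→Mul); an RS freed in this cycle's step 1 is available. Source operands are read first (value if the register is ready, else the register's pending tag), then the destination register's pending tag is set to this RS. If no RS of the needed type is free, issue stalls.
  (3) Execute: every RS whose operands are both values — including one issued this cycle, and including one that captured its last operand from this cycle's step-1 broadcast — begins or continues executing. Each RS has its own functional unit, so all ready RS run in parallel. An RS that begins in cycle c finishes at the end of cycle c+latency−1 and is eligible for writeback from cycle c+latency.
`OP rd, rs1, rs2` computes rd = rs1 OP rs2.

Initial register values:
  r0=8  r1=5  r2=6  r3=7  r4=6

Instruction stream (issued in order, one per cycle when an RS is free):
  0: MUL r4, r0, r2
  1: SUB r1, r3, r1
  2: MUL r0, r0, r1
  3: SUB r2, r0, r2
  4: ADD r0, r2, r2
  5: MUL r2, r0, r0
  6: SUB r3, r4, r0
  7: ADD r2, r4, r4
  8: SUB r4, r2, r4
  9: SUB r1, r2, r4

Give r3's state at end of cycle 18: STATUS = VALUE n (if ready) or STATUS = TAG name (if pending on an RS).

c1: issue MUL r4<-Mul1 | r0:8,r1:5,r2:6,r3:7,r4:Mul1
c2: issue SUB r1<-Add1 | r0:8,r1:Add1,r2:6,r3:7,r4:Mul1
c3: issue MUL r0<-Mul2 | r0:Mul2,r1:Add1,r2:6,r3:7,r4:Mul1
c4: CDB Add1=2; issue SUB r2<-Add1 | r0:Mul2,r1:2,r2:Add1,r3:7,r4:Mul1
c5: issue ADD r0<-Add2 | r0:Add2,r1:2,r2:Add1,r3:7,r4:Mul1
c6: CDB Mul1=48; issue MUL r2<-Mul1 | r0:Add2,r1:2,r2:Mul1,r3:7,r4:48
c7: issue SUB r3<-Add3 | r0:Add2,r1:2,r2:Mul1,r3:Add3,r4:48
c8: stall | r0:Add2,r1:2,r2:Mul1,r3:Add3,r4:48
c9: CDB Mul2=16; stall | r0:Add2,r1:2,r2:Mul1,r3:Add3,r4:48
c10: stall | r0:Add2,r1:2,r2:Mul1,r3:Add3,r4:48
c11: CDB Add1=10; issue ADD r2<-Add1 | r0:Add2,r1:2,r2:Add1,r3:Add3,r4:48
c12: stall | r0:Add2,r1:2,r2:Add1,r3:Add3,r4:48
c13: CDB Add1=96; issue SUB r4<-Add1 | r0:Add2,r1:2,r2:96,r3:Add3,r4:Add1
c14: CDB Add2=20; issue SUB r1<-Add2 | r0:20,r1:Add2,r2:96,r3:Add3,r4:Add1
c15: CDB Add1=48 | r0:20,r1:Add2,r2:96,r3:Add3,r4:48
c16: CDB Add3=28 | r0:20,r1:Add2,r2:96,r3:28,r4:48
c17: CDB Add2=48 | r0:20,r1:48,r2:96,r3:28,r4:48
c18: - | r0:20,r1:48,r2:96,r3:28,r4:48

STATUS = VALUE 28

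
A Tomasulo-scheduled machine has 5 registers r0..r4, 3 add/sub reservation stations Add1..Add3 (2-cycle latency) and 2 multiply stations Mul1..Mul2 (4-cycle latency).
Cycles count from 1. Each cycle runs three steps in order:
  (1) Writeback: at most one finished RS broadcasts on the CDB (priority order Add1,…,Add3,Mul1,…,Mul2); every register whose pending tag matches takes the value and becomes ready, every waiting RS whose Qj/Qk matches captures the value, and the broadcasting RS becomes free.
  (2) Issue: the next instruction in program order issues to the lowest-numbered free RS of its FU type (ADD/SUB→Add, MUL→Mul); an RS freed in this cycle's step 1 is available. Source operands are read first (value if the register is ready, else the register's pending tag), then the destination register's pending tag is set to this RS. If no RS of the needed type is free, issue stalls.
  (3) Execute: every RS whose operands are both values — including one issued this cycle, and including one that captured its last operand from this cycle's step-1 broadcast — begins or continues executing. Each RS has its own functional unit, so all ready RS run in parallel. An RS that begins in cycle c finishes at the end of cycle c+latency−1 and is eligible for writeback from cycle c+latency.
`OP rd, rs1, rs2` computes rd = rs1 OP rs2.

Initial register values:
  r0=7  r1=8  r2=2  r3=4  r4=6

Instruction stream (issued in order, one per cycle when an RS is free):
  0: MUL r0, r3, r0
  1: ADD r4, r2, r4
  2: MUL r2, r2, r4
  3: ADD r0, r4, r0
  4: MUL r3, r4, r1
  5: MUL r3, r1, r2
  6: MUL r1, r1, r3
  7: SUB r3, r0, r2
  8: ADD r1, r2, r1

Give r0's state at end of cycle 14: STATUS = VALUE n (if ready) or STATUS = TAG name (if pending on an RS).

c1: issue MUL r0<-Mul1 | r0:Mul1,r1:8,r2:2,r3:4,r4:6
c2: issue ADD r4<-Add1 | r0:Mul1,r1:8,r2:2,r3:4,r4:Add1
c3: issue MUL r2<-Mul2 | r0:Mul1,r1:8,r2:Mul2,r3:4,r4:Add1
c4: CDB Add1=8; issue ADD r0<-Add1 | r0:Add1,r1:8,r2:Mul2,r3:4,r4:8
c5: CDB Mul1=28; issue MUL r3<-Mul1 | r0:Add1,r1:8,r2:Mul2,r3:Mul1,r4:8
c6: stall | r0:Add1,r1:8,r2:Mul2,r3:Mul1,r4:8
c7: CDB Add1=36; stall | r0:36,r1:8,r2:Mul2,r3:Mul1,r4:8
c8: CDB Mul2=16; issue MUL r3<-Mul2 | r0:36,r1:8,r2:16,r3:Mul2,r4:8
c9: CDB Mul1=64; issue MUL r1<-Mul1 | r0:36,r1:Mul1,r2:16,r3:Mul2,r4:8
c10: issue SUB r3<-Add1 | r0:36,r1:Mul1,r2:16,r3:Add1,r4:8
c11: issue ADD r1<-Add2 | r0:36,r1:Add2,r2:16,r3:Add1,r4:8
c12: CDB Add1=20 | r0:36,r1:Add2,r2:16,r3:20,r4:8
c13: CDB Mul2=128 | r0:36,r1:Add2,r2:16,r3:20,r4:8
c14: - | r0:36,r1:Add2,r2:16,r3:20,r4:8

STATUS = VALUE 36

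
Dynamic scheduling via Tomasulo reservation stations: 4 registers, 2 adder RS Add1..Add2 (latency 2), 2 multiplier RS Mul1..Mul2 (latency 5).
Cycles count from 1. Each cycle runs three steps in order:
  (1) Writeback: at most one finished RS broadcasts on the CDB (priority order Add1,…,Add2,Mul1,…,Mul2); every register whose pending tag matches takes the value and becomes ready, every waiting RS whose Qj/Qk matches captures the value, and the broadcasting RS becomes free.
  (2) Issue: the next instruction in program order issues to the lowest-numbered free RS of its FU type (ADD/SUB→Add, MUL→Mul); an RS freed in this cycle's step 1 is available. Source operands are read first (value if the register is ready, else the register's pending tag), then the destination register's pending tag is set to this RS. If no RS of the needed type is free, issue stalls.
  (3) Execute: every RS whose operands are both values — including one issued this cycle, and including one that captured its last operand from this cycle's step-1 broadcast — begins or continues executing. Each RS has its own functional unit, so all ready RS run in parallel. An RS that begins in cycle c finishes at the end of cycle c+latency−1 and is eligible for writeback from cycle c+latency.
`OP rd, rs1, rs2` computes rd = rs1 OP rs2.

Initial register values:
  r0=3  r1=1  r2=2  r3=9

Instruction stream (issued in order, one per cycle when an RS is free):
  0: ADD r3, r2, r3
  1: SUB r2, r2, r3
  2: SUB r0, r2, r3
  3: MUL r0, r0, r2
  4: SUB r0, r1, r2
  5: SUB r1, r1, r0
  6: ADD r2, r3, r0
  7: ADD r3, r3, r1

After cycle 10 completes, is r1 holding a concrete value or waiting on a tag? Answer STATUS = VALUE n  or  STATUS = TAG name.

STATUS = VALUE -9

  c1: issue ADD r3<-Add1  regs: r0:3,r1:1,r2:2,r3:Add1
  c2: issue SUB r2<-Add2  regs: r0:3,r1:1,r2:Add2,r3:Add1
  c3: CDB Add1=11; issue SUB r0<-Add1  regs: r0:Add1,r1:1,r2:Add2,r3:11
  c4: issue MUL r0<-Mul1  regs: r0:Mul1,r1:1,r2:Add2,r3:11
  c5: CDB Add2=-9; issue SUB r0<-Add2  regs: r0:Add2,r1:1,r2:-9,r3:11
  c6: stall  regs: r0:Add2,r1:1,r2:-9,r3:11
  c7: CDB Add1=-20; issue SUB r1<-Add1  regs: r0:Add2,r1:Add1,r2:-9,r3:11
  c8: CDB Add2=10; issue ADD r2<-Add2  regs: r0:10,r1:Add1,r2:Add2,r3:11
  c9: stall  regs: r0:10,r1:Add1,r2:Add2,r3:11
  c10: CDB Add1=-9; issue ADD r3<-Add1  regs: r0:10,r1:-9,r2:Add2,r3:Add1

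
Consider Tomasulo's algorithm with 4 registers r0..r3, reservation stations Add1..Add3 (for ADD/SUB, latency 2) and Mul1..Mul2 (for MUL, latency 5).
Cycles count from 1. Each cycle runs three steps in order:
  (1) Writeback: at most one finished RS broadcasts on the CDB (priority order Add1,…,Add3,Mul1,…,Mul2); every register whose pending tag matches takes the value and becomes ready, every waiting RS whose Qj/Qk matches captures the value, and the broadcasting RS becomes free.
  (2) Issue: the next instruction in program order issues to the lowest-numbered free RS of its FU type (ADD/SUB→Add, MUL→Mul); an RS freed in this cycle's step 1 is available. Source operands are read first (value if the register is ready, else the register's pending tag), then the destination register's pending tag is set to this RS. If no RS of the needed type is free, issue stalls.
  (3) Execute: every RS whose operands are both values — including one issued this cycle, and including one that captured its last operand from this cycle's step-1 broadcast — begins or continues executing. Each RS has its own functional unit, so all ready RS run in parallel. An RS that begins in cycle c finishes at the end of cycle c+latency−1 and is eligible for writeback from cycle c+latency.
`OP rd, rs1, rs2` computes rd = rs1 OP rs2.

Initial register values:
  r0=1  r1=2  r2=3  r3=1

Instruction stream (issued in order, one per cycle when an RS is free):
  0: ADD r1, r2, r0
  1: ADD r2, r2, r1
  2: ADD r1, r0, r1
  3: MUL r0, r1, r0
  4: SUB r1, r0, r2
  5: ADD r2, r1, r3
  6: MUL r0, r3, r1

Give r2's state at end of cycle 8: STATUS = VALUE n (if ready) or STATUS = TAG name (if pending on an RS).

  c1: issue ADD r1<-Add1  regs: r0:1,r1:Add1,r2:3,r3:1
  c2: issue ADD r2<-Add2  regs: r0:1,r1:Add1,r2:Add2,r3:1
  c3: CDB Add1=4; issue ADD r1<-Add1  regs: r0:1,r1:Add1,r2:Add2,r3:1
  c4: issue MUL r0<-Mul1  regs: r0:Mul1,r1:Add1,r2:Add2,r3:1
  c5: CDB Add1=5; issue SUB r1<-Add1  regs: r0:Mul1,r1:Add1,r2:Add2,r3:1
  c6: CDB Add2=7; issue ADD r2<-Add2  regs: r0:Mul1,r1:Add1,r2:Add2,r3:1
  c7: issue MUL r0<-Mul2  regs: r0:Mul2,r1:Add1,r2:Add2,r3:1
  c8: -  regs: r0:Mul2,r1:Add1,r2:Add2,r3:1

STATUS = TAG Add2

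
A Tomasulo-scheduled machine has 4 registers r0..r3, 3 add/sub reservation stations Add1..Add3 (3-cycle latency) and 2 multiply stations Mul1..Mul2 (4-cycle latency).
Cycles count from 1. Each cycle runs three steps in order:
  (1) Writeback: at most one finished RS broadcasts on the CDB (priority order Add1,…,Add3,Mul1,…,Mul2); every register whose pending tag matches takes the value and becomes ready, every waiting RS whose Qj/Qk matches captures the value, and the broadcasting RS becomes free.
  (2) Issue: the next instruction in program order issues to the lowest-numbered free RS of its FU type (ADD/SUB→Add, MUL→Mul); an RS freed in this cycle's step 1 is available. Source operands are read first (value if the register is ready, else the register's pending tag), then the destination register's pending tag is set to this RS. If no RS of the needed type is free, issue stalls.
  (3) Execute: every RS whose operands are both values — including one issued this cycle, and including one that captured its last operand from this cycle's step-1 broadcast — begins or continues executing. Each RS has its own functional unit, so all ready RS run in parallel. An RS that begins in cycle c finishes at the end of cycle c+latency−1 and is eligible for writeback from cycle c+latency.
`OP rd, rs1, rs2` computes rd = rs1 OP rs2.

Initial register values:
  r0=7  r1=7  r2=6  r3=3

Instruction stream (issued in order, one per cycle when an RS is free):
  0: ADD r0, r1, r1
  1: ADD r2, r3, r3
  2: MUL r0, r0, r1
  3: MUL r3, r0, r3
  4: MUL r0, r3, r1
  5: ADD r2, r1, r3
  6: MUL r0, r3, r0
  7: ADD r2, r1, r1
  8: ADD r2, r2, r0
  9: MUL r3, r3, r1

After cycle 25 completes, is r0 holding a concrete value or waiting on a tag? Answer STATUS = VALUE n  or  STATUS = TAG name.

STATUS = VALUE 605052

c1: issue ADD r0<-Add1 | r0:Add1,r1:7,r2:6,r3:3
c2: issue ADD r2<-Add2 | r0:Add1,r1:7,r2:Add2,r3:3
c3: issue MUL r0<-Mul1 | r0:Mul1,r1:7,r2:Add2,r3:3
c4: CDB Add1=14; issue MUL r3<-Mul2 | r0:Mul1,r1:7,r2:Add2,r3:Mul2
c5: CDB Add2=6; stall | r0:Mul1,r1:7,r2:6,r3:Mul2
c6: stall | r0:Mul1,r1:7,r2:6,r3:Mul2
c7: stall | r0:Mul1,r1:7,r2:6,r3:Mul2
c8: CDB Mul1=98; issue MUL r0<-Mul1 | r0:Mul1,r1:7,r2:6,r3:Mul2
c9: issue ADD r2<-Add1 | r0:Mul1,r1:7,r2:Add1,r3:Mul2
c10: stall | r0:Mul1,r1:7,r2:Add1,r3:Mul2
c11: stall | r0:Mul1,r1:7,r2:Add1,r3:Mul2
c12: CDB Mul2=294; issue MUL r0<-Mul2 | r0:Mul2,r1:7,r2:Add1,r3:294
c13: issue ADD r2<-Add2 | r0:Mul2,r1:7,r2:Add2,r3:294
c14: issue ADD r2<-Add3 | r0:Mul2,r1:7,r2:Add3,r3:294
c15: CDB Add1=301; stall | r0:Mul2,r1:7,r2:Add3,r3:294
c16: CDB Add2=14; stall | r0:Mul2,r1:7,r2:Add3,r3:294
c17: CDB Mul1=2058; issue MUL r3<-Mul1 | r0:Mul2,r1:7,r2:Add3,r3:Mul1
c18: - | r0:Mul2,r1:7,r2:Add3,r3:Mul1
c19: - | r0:Mul2,r1:7,r2:Add3,r3:Mul1
c20: - | r0:Mul2,r1:7,r2:Add3,r3:Mul1
c21: CDB Mul1=2058 | r0:Mul2,r1:7,r2:Add3,r3:2058
c22: CDB Mul2=605052 | r0:605052,r1:7,r2:Add3,r3:2058
c23: - | r0:605052,r1:7,r2:Add3,r3:2058
c24: - | r0:605052,r1:7,r2:Add3,r3:2058
c25: CDB Add3=605066 | r0:605052,r1:7,r2:605066,r3:2058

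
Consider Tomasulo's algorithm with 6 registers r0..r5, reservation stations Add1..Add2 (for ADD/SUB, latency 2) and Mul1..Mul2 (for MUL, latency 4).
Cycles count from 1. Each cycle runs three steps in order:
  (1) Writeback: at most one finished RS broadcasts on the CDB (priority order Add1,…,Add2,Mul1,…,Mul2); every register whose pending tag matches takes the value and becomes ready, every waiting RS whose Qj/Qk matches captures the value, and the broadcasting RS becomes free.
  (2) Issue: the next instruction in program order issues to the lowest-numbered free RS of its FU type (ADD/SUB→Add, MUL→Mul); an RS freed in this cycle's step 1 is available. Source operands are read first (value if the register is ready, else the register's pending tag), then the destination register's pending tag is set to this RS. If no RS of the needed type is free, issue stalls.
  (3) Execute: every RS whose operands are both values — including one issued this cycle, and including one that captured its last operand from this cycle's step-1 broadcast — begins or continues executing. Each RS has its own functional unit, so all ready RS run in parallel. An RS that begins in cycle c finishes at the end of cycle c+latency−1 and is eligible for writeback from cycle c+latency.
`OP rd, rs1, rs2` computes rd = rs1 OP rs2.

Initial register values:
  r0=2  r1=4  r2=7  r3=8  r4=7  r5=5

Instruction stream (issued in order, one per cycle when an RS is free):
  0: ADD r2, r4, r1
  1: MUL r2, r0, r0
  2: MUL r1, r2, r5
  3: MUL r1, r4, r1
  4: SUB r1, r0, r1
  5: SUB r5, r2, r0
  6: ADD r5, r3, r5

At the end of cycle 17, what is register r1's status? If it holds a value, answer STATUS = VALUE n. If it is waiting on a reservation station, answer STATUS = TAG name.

  c1: issue ADD r2<-Add1  regs: r0:2,r1:4,r2:Add1,r3:8,r4:7,r5:5
  c2: issue MUL r2<-Mul1  regs: r0:2,r1:4,r2:Mul1,r3:8,r4:7,r5:5
  c3: CDB Add1=11; issue MUL r1<-Mul2  regs: r0:2,r1:Mul2,r2:Mul1,r3:8,r4:7,r5:5
  c4: stall  regs: r0:2,r1:Mul2,r2:Mul1,r3:8,r4:7,r5:5
  c5: stall  regs: r0:2,r1:Mul2,r2:Mul1,r3:8,r4:7,r5:5
  c6: CDB Mul1=4; issue MUL r1<-Mul1  regs: r0:2,r1:Mul1,r2:4,r3:8,r4:7,r5:5
  c7: issue SUB r1<-Add1  regs: r0:2,r1:Add1,r2:4,r3:8,r4:7,r5:5
  c8: issue SUB r5<-Add2  regs: r0:2,r1:Add1,r2:4,r3:8,r4:7,r5:Add2
  c9: stall  regs: r0:2,r1:Add1,r2:4,r3:8,r4:7,r5:Add2
  c10: CDB Add2=2; issue ADD r5<-Add2  regs: r0:2,r1:Add1,r2:4,r3:8,r4:7,r5:Add2
  c11: CDB Mul2=20  regs: r0:2,r1:Add1,r2:4,r3:8,r4:7,r5:Add2
  c12: CDB Add2=10  regs: r0:2,r1:Add1,r2:4,r3:8,r4:7,r5:10
  c13: -  regs: r0:2,r1:Add1,r2:4,r3:8,r4:7,r5:10
  c14: -  regs: r0:2,r1:Add1,r2:4,r3:8,r4:7,r5:10
  c15: CDB Mul1=140  regs: r0:2,r1:Add1,r2:4,r3:8,r4:7,r5:10
  c16: -  regs: r0:2,r1:Add1,r2:4,r3:8,r4:7,r5:10
  c17: CDB Add1=-138  regs: r0:2,r1:-138,r2:4,r3:8,r4:7,r5:10

STATUS = VALUE -138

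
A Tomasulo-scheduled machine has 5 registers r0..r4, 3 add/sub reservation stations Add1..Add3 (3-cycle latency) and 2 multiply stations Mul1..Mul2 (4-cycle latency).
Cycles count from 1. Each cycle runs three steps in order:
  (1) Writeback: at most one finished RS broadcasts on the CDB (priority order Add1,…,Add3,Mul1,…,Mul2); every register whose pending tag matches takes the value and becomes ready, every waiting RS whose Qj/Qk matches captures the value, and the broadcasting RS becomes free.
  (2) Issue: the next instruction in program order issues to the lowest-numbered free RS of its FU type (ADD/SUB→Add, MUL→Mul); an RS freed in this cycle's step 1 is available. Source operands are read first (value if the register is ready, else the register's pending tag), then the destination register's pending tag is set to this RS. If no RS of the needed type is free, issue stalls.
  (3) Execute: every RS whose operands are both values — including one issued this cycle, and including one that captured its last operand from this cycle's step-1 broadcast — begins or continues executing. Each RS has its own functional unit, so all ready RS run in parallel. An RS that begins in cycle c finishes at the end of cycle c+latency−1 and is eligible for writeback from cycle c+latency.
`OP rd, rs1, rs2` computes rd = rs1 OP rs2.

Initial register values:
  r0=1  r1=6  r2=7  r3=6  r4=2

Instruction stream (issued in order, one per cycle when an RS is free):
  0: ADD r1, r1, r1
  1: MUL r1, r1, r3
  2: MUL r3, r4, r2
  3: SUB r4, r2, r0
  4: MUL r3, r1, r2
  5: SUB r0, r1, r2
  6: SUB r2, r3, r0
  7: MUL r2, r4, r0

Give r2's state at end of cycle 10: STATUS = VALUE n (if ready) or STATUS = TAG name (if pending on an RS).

  c1: issue ADD r1<-Add1  regs: r0:1,r1:Add1,r2:7,r3:6,r4:2
  c2: issue MUL r1<-Mul1  regs: r0:1,r1:Mul1,r2:7,r3:6,r4:2
  c3: issue MUL r3<-Mul2  regs: r0:1,r1:Mul1,r2:7,r3:Mul2,r4:2
  c4: CDB Add1=12; issue SUB r4<-Add1  regs: r0:1,r1:Mul1,r2:7,r3:Mul2,r4:Add1
  c5: stall  regs: r0:1,r1:Mul1,r2:7,r3:Mul2,r4:Add1
  c6: stall  regs: r0:1,r1:Mul1,r2:7,r3:Mul2,r4:Add1
  c7: CDB Add1=6; stall  regs: r0:1,r1:Mul1,r2:7,r3:Mul2,r4:6
  c8: CDB Mul1=72; issue MUL r3<-Mul1  regs: r0:1,r1:72,r2:7,r3:Mul1,r4:6
  c9: CDB Mul2=14; issue SUB r0<-Add1  regs: r0:Add1,r1:72,r2:7,r3:Mul1,r4:6
  c10: issue SUB r2<-Add2  regs: r0:Add1,r1:72,r2:Add2,r3:Mul1,r4:6

STATUS = TAG Add2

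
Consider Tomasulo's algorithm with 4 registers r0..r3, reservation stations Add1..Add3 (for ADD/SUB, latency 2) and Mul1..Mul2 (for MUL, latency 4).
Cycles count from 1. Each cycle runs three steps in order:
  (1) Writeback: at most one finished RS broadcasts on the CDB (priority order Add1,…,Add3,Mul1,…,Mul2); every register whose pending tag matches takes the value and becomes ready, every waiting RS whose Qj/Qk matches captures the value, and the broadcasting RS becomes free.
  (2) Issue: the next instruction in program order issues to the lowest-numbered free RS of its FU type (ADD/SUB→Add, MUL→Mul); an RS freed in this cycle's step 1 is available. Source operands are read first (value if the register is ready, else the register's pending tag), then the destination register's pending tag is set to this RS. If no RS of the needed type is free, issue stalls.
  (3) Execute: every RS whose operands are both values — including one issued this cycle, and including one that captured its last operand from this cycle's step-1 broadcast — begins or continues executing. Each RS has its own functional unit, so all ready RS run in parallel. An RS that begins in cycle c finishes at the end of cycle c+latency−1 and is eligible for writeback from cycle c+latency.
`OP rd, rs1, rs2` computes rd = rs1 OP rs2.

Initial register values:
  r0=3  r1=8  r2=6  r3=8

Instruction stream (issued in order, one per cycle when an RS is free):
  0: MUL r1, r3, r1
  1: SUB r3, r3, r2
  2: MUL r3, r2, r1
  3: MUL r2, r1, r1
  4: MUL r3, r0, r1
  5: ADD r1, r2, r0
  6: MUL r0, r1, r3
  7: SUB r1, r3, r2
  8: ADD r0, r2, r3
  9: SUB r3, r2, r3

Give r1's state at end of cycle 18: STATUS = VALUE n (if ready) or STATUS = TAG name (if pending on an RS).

STATUS = VALUE -3904

  c1: issue MUL r1<-Mul1  regs: r0:3,r1:Mul1,r2:6,r3:8
  c2: issue SUB r3<-Add1  regs: r0:3,r1:Mul1,r2:6,r3:Add1
  c3: issue MUL r3<-Mul2  regs: r0:3,r1:Mul1,r2:6,r3:Mul2
  c4: CDB Add1=2; stall  regs: r0:3,r1:Mul1,r2:6,r3:Mul2
  c5: CDB Mul1=64; issue MUL r2<-Mul1  regs: r0:3,r1:64,r2:Mul1,r3:Mul2
  c6: stall  regs: r0:3,r1:64,r2:Mul1,r3:Mul2
  c7: stall  regs: r0:3,r1:64,r2:Mul1,r3:Mul2
  c8: stall  regs: r0:3,r1:64,r2:Mul1,r3:Mul2
  c9: CDB Mul1=4096; issue MUL r3<-Mul1  regs: r0:3,r1:64,r2:4096,r3:Mul1
  c10: CDB Mul2=384; issue ADD r1<-Add1  regs: r0:3,r1:Add1,r2:4096,r3:Mul1
  c11: issue MUL r0<-Mul2  regs: r0:Mul2,r1:Add1,r2:4096,r3:Mul1
  c12: CDB Add1=4099; issue SUB r1<-Add1  regs: r0:Mul2,r1:Add1,r2:4096,r3:Mul1
  c13: CDB Mul1=192; issue ADD r0<-Add2  regs: r0:Add2,r1:Add1,r2:4096,r3:192
  c14: issue SUB r3<-Add3  regs: r0:Add2,r1:Add1,r2:4096,r3:Add3
  c15: CDB Add1=-3904  regs: r0:Add2,r1:-3904,r2:4096,r3:Add3
  c16: CDB Add2=4288  regs: r0:4288,r1:-3904,r2:4096,r3:Add3
  c17: CDB Add3=3904  regs: r0:4288,r1:-3904,r2:4096,r3:3904
  c18: CDB Mul2=787008  regs: r0:4288,r1:-3904,r2:4096,r3:3904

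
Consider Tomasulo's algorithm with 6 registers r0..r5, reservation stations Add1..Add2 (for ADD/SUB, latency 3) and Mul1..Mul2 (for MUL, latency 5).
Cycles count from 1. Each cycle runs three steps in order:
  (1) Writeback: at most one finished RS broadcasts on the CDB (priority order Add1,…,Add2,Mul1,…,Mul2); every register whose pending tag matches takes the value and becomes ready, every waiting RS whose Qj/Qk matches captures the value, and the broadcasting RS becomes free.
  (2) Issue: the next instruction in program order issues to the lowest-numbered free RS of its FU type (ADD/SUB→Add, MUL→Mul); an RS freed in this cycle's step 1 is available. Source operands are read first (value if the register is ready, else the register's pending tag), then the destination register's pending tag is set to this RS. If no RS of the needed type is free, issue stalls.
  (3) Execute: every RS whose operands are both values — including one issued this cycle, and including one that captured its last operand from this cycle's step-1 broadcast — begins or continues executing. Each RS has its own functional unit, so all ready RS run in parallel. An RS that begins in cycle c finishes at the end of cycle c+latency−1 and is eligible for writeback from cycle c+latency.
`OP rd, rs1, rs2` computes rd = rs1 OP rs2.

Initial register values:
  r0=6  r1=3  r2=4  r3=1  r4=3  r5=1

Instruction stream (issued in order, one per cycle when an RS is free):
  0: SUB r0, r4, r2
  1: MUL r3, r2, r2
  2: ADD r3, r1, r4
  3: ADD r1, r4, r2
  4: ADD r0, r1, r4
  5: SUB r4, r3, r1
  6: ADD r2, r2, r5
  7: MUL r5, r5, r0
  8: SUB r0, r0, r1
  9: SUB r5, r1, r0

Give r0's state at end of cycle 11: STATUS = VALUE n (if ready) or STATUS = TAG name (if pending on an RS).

STATUS = VALUE 10

  c1: issue SUB r0<-Add1  regs: r0:Add1,r1:3,r2:4,r3:1,r4:3,r5:1
  c2: issue MUL r3<-Mul1  regs: r0:Add1,r1:3,r2:4,r3:Mul1,r4:3,r5:1
  c3: issue ADD r3<-Add2  regs: r0:Add1,r1:3,r2:4,r3:Add2,r4:3,r5:1
  c4: CDB Add1=-1; issue ADD r1<-Add1  regs: r0:-1,r1:Add1,r2:4,r3:Add2,r4:3,r5:1
  c5: stall  regs: r0:-1,r1:Add1,r2:4,r3:Add2,r4:3,r5:1
  c6: CDB Add2=6; issue ADD r0<-Add2  regs: r0:Add2,r1:Add1,r2:4,r3:6,r4:3,r5:1
  c7: CDB Add1=7; issue SUB r4<-Add1  regs: r0:Add2,r1:7,r2:4,r3:6,r4:Add1,r5:1
  c8: CDB Mul1=16; stall  regs: r0:Add2,r1:7,r2:4,r3:6,r4:Add1,r5:1
  c9: stall  regs: r0:Add2,r1:7,r2:4,r3:6,r4:Add1,r5:1
  c10: CDB Add1=-1; issue ADD r2<-Add1  regs: r0:Add2,r1:7,r2:Add1,r3:6,r4:-1,r5:1
  c11: CDB Add2=10; issue MUL r5<-Mul1  regs: r0:10,r1:7,r2:Add1,r3:6,r4:-1,r5:Mul1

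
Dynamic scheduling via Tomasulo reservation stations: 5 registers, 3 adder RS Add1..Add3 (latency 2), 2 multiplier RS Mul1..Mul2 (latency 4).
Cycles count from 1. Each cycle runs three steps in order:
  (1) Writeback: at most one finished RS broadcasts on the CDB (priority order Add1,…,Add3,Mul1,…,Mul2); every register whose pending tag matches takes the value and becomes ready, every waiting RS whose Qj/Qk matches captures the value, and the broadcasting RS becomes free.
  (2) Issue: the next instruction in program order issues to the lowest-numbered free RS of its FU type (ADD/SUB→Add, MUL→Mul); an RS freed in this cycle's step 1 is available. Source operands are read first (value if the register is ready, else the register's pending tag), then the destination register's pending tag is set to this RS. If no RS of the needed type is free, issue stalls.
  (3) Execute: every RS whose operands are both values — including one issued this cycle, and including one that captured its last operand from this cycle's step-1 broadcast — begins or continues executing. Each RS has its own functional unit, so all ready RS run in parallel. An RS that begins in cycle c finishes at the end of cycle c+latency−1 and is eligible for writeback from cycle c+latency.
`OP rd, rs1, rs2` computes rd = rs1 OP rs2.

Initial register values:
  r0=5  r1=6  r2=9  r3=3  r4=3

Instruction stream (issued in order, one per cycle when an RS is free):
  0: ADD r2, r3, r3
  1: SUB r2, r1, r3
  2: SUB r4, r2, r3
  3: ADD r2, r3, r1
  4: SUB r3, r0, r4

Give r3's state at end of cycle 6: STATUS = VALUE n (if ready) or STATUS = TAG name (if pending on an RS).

STATUS = TAG Add3

cycle 1: issue ADD r2<-Add1 // r0:5,r1:6,r2:Add1,r3:3,r4:3
cycle 2: issue SUB r2<-Add2 // r0:5,r1:6,r2:Add2,r3:3,r4:3
cycle 3: CDB Add1=6; issue SUB r4<-Add1 // r0:5,r1:6,r2:Add2,r3:3,r4:Add1
cycle 4: CDB Add2=3; issue ADD r2<-Add2 // r0:5,r1:6,r2:Add2,r3:3,r4:Add1
cycle 5: issue SUB r3<-Add3 // r0:5,r1:6,r2:Add2,r3:Add3,r4:Add1
cycle 6: CDB Add1=0 // r0:5,r1:6,r2:Add2,r3:Add3,r4:0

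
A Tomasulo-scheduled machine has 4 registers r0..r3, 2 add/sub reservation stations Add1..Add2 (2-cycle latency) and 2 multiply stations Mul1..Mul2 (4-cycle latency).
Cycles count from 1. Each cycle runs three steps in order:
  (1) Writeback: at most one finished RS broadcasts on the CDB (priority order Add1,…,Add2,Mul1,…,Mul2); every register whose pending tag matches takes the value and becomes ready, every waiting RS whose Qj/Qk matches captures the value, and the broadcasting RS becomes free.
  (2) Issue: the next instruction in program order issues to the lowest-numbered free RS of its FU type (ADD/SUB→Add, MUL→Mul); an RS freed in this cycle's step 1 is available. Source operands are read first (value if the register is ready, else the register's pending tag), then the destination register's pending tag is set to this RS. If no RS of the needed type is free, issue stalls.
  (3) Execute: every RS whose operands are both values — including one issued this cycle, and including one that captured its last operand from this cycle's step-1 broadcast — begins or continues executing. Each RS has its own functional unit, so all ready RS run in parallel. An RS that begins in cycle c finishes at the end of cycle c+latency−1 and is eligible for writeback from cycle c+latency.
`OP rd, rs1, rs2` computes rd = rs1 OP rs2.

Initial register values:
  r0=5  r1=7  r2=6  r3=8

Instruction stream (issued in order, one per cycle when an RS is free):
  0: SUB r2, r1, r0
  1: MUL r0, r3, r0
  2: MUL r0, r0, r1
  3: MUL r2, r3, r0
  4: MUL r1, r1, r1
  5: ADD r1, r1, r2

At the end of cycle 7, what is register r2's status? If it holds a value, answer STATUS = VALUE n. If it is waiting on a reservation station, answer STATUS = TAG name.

STATUS = TAG Mul1

  c1: issue SUB r2<-Add1  regs: r0:5,r1:7,r2:Add1,r3:8
  c2: issue MUL r0<-Mul1  regs: r0:Mul1,r1:7,r2:Add1,r3:8
  c3: CDB Add1=2; issue MUL r0<-Mul2  regs: r0:Mul2,r1:7,r2:2,r3:8
  c4: stall  regs: r0:Mul2,r1:7,r2:2,r3:8
  c5: stall  regs: r0:Mul2,r1:7,r2:2,r3:8
  c6: CDB Mul1=40; issue MUL r2<-Mul1  regs: r0:Mul2,r1:7,r2:Mul1,r3:8
  c7: stall  regs: r0:Mul2,r1:7,r2:Mul1,r3:8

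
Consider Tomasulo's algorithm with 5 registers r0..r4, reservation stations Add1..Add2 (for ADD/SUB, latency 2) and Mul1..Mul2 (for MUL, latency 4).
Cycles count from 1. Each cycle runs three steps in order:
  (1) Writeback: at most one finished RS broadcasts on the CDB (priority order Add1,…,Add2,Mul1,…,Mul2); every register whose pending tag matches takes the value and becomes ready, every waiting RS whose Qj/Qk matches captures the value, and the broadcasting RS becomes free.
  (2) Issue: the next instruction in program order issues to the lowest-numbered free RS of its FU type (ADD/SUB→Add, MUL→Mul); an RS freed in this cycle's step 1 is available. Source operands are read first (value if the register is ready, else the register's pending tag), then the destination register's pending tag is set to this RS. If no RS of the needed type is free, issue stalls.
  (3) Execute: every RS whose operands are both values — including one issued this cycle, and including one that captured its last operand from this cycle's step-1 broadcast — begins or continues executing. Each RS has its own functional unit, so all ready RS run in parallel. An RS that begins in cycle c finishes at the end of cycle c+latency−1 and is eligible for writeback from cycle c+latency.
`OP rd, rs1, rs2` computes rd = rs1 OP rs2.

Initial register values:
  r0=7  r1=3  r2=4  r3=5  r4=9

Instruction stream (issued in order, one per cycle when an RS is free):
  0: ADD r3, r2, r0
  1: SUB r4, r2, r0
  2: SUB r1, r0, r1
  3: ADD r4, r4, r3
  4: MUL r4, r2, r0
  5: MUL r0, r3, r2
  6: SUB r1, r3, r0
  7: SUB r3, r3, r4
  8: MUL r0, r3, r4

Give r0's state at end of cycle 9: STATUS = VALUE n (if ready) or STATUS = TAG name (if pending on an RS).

c1: issue ADD r3<-Add1 | r0:7,r1:3,r2:4,r3:Add1,r4:9
c2: issue SUB r4<-Add2 | r0:7,r1:3,r2:4,r3:Add1,r4:Add2
c3: CDB Add1=11; issue SUB r1<-Add1 | r0:7,r1:Add1,r2:4,r3:11,r4:Add2
c4: CDB Add2=-3; issue ADD r4<-Add2 | r0:7,r1:Add1,r2:4,r3:11,r4:Add2
c5: CDB Add1=4; issue MUL r4<-Mul1 | r0:7,r1:4,r2:4,r3:11,r4:Mul1
c6: CDB Add2=8; issue MUL r0<-Mul2 | r0:Mul2,r1:4,r2:4,r3:11,r4:Mul1
c7: issue SUB r1<-Add1 | r0:Mul2,r1:Add1,r2:4,r3:11,r4:Mul1
c8: issue SUB r3<-Add2 | r0:Mul2,r1:Add1,r2:4,r3:Add2,r4:Mul1
c9: CDB Mul1=28; issue MUL r0<-Mul1 | r0:Mul1,r1:Add1,r2:4,r3:Add2,r4:28

STATUS = TAG Mul1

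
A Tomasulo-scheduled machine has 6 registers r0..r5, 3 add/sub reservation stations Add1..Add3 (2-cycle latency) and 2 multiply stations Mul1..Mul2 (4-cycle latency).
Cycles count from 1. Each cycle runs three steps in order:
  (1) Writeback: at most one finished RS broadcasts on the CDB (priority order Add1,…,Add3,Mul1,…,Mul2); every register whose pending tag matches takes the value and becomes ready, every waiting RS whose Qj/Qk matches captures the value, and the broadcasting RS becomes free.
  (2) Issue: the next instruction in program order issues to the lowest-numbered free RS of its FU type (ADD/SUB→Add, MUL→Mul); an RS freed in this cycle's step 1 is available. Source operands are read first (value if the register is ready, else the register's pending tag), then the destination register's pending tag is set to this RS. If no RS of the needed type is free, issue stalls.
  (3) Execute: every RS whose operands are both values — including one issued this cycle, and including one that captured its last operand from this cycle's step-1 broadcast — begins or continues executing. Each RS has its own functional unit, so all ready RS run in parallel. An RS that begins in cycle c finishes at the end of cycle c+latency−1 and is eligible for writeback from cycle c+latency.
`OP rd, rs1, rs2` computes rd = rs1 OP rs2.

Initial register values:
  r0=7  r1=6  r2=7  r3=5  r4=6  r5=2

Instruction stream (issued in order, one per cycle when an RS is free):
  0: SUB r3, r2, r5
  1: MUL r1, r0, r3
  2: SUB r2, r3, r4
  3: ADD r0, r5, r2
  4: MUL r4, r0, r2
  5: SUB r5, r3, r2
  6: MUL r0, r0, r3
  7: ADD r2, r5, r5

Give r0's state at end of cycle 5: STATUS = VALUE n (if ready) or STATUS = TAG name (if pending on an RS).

  c1: issue SUB r3<-Add1  regs: r0:7,r1:6,r2:7,r3:Add1,r4:6,r5:2
  c2: issue MUL r1<-Mul1  regs: r0:7,r1:Mul1,r2:7,r3:Add1,r4:6,r5:2
  c3: CDB Add1=5; issue SUB r2<-Add1  regs: r0:7,r1:Mul1,r2:Add1,r3:5,r4:6,r5:2
  c4: issue ADD r0<-Add2  regs: r0:Add2,r1:Mul1,r2:Add1,r3:5,r4:6,r5:2
  c5: CDB Add1=-1; issue MUL r4<-Mul2  regs: r0:Add2,r1:Mul1,r2:-1,r3:5,r4:Mul2,r5:2

STATUS = TAG Add2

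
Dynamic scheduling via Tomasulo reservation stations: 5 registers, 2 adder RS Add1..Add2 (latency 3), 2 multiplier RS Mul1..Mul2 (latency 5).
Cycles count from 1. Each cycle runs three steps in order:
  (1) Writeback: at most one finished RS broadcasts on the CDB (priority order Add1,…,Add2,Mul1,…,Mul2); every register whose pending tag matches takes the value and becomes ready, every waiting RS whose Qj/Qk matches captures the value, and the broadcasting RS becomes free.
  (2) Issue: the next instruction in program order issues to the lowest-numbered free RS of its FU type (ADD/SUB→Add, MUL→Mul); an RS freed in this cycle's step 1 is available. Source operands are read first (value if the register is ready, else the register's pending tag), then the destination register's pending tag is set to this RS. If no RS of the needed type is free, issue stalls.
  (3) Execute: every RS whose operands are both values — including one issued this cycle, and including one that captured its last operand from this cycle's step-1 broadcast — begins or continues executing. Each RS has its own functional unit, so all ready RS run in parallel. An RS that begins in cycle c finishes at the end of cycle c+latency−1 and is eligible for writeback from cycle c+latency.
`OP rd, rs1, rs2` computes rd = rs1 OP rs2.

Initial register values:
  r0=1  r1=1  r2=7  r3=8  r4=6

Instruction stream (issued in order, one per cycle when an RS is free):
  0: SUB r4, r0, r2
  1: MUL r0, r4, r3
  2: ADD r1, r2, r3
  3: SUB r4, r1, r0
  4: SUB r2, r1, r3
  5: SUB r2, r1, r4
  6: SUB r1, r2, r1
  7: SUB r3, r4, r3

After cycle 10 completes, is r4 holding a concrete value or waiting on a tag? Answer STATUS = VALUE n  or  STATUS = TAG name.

STATUS = TAG Add1

  c1: issue SUB r4<-Add1  regs: r0:1,r1:1,r2:7,r3:8,r4:Add1
  c2: issue MUL r0<-Mul1  regs: r0:Mul1,r1:1,r2:7,r3:8,r4:Add1
  c3: issue ADD r1<-Add2  regs: r0:Mul1,r1:Add2,r2:7,r3:8,r4:Add1
  c4: CDB Add1=-6; issue SUB r4<-Add1  regs: r0:Mul1,r1:Add2,r2:7,r3:8,r4:Add1
  c5: stall  regs: r0:Mul1,r1:Add2,r2:7,r3:8,r4:Add1
  c6: CDB Add2=15; issue SUB r2<-Add2  regs: r0:Mul1,r1:15,r2:Add2,r3:8,r4:Add1
  c7: stall  regs: r0:Mul1,r1:15,r2:Add2,r3:8,r4:Add1
  c8: stall  regs: r0:Mul1,r1:15,r2:Add2,r3:8,r4:Add1
  c9: CDB Add2=7; issue SUB r2<-Add2  regs: r0:Mul1,r1:15,r2:Add2,r3:8,r4:Add1
  c10: CDB Mul1=-48; stall  regs: r0:-48,r1:15,r2:Add2,r3:8,r4:Add1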